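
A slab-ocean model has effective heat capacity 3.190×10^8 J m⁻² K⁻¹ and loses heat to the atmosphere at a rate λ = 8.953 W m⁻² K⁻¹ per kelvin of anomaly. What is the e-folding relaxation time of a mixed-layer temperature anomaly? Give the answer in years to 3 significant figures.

Areal heat capacity C = 3.190×10^8 J m⁻² K⁻¹ (given).
Relaxation time τ = C / λ = 3.19×10^8 / 8.953 = 3.56×10^7 s.
In years: 3.56×10^7 s / (3.156×10^7 s/year) = 1.13 years.

1.13 years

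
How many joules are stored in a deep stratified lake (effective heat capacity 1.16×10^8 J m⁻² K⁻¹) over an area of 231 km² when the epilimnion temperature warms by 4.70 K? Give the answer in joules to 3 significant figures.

1.26×10^17 J

Areal heat capacity C = 1.16×10^8 J m⁻² K⁻¹ (given).
Heat per unit area: q = C ΔT = 1.16×10^8 × 4.70 = 5.45×10^8 J/m².
Total heat: Q = q × A = 5.45×10^8 × (231 × 10⁶ m²) = 1.26×10^17 J.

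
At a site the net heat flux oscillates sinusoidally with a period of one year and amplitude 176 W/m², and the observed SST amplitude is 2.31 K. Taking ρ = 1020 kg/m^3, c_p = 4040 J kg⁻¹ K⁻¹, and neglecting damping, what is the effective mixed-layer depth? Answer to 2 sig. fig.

ω = 2π / 3.15×10^7 s = 1.99×10^-7 s⁻¹.
Required C = F₀ / (A ω) = 176 / (2.31 × 1.99×10^-7) = 3.82×10^8 J/(m²·K).
D = C / (ρ c_p) = 3.82×10^8 / (1020 × 4040) = 92.8 m.

93 m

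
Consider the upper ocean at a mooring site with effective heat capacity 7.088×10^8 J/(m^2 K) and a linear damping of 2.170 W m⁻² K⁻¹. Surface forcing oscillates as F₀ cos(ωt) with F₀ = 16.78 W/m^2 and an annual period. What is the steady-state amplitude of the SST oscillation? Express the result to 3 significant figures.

0.119 K

Areal heat capacity C = 7.088×10^8 J/(m^2 K) (given).
Angular frequency ω = 2π / T = 2π / 3.15×10^7 s = 1.99×10^-7 s⁻¹.
√((Cω)² + λ²) = √((141)² + 2.170²) = 141 W/(m²·K).
Amplitude A = F₀ / √((Cω)²+λ²) = 16.78 / 141 = 0.119 K.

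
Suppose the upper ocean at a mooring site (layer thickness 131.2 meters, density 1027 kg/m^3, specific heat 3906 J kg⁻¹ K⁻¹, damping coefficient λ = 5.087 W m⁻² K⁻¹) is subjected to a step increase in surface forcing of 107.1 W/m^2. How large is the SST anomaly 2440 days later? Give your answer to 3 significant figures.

Areal heat capacity C = ρ c_p D = 1027 × 3906 × 131.2 = 5.26×10^8 J m⁻² K⁻¹.
τ = C / λ = 5.26×10^8 / 5.087 = 1.03×10^8 s.
Equilibrium anomaly ΔT_eq = F / λ = 107.1 / 5.087 = 21.1 K.
t = 2440 days = 2.11×10^8 s, so t/τ = 2.04.
ΔT(t) = ΔT_eq (1 − e^(−t/τ)) = 21.1 × (1 − e^−2.04) = 18.3 K.

18.3 K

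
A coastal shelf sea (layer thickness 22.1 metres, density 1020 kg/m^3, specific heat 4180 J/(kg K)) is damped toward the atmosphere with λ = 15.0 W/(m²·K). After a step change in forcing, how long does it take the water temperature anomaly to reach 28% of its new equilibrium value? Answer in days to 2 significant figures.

24 days

Areal heat capacity C = ρ c_p D = 1020 × 4180 × 22.1 = 9.42×10^7 J m⁻² K⁻¹.
τ = C / λ = 9.42×10^7 / 15.0 = 6.28×10^6 s.
Fraction reached: 1 − e^(−t/τ) = 0.28 ⇒ t = −τ ln(1 − 0.28) = τ × 0.329.
t = 2.06×10^6 s = 23.9 days.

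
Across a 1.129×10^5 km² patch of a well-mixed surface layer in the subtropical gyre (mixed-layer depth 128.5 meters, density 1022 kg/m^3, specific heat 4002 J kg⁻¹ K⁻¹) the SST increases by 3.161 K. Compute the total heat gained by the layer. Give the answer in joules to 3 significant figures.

Areal heat capacity C = ρ c_p D = 1022 × 4002 × 128.5 = 5.26×10^8 J/(m^2 K).
Heat per unit area: q = C ΔT = 5.26×10^8 × 3.161 = 1.66×10^9 J/m².
Total heat: Q = q × A = 1.66×10^9 × (1.129×10^5 × 10⁶ m²) = 1.88×10^20 J.

1.88×10^20 J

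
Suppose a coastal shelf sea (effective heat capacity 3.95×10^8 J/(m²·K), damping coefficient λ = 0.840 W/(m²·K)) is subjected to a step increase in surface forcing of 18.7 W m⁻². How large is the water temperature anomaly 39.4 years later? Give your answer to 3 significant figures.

Areal heat capacity C = 3.95×10^8 J/(m²·K) (given).
τ = C / λ = 3.95×10^8 / 0.840 = 4.70×10^8 s.
Equilibrium anomaly ΔT_eq = F / λ = 18.7 / 0.840 = 22.3 K.
t = 39.4 years = 1.24×10^9 s, so t/τ = 2.64.
ΔT(t) = ΔT_eq (1 − e^(−t/τ)) = 22.3 × (1 − e^−2.64) = 20.7 K.

20.7 K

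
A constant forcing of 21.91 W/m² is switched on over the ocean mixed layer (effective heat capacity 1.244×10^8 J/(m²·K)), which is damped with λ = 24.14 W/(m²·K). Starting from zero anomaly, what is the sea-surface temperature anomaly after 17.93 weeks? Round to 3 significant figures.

Areal heat capacity C = 1.244×10^8 J/(m²·K) (given).
τ = C / λ = 1.24×10^8 / 24.14 = 5.15×10^6 s.
Equilibrium anomaly ΔT_eq = F / λ = 21.91 / 24.14 = 0.908 K.
t = 17.93 weeks = 1.08×10^7 s, so t/τ = 2.10.
ΔT(t) = ΔT_eq (1 − e^(−t/τ)) = 0.908 × (1 − e^−2.10) = 0.797 K.

0.797 K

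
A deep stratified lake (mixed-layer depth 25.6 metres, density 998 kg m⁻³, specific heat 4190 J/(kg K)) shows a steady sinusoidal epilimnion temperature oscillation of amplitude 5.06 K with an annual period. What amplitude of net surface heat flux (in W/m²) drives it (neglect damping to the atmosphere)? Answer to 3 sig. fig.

Areal heat capacity C = ρ c_p D = 998 × 4190 × 25.6 = 1.07×10^8 J/(m^2 K).
ω = 2π / 3.15×10^7 s = 1.99×10^-7 s⁻¹.
Cω = 1.07×10^8 × 1.99×10^-7 = 21.3 W/(m²·K).
F₀ = A × Cω = 5.06 × 21.3 = 108 W/m².

108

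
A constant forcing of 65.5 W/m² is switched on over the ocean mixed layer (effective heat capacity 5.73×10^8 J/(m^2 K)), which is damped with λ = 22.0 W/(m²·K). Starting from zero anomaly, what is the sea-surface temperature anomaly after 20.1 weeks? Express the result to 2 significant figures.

1.1 K

Areal heat capacity C = 5.73×10^8 J/(m^2 K) (given).
τ = C / λ = 5.73×10^8 / 22.0 = 2.60×10^7 s.
Equilibrium anomaly ΔT_eq = F / λ = 65.5 / 22.0 = 2.98 K.
t = 20.1 weeks = 1.22×10^7 s, so t/τ = 0.467.
ΔT(t) = ΔT_eq (1 − e^(−t/τ)) = 2.98 × (1 − e^−0.467) = 1.11 K.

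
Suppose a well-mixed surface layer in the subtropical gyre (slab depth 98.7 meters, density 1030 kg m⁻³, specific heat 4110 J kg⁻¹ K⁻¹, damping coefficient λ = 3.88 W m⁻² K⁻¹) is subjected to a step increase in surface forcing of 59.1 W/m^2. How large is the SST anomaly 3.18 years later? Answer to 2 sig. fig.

9.2 K

Areal heat capacity C = ρ c_p D = 1030 × 4110 × 98.7 = 4.18×10^8 J m⁻² K⁻¹.
τ = C / λ = 4.18×10^8 / 3.88 = 1.08×10^8 s.
Equilibrium anomaly ΔT_eq = F / λ = 59.1 / 3.88 = 15.2 K.
t = 3.18 years = 1.00×10^8 s, so t/τ = 0.932.
ΔT(t) = ΔT_eq (1 − e^(−t/τ)) = 15.2 × (1 − e^−0.932) = 9.23 K.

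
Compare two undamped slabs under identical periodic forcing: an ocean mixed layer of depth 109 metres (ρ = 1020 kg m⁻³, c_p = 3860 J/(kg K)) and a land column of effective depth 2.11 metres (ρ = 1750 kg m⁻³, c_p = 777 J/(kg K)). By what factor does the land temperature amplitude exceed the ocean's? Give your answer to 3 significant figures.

C_ocean = 1020 × 3860 × 109 = 4.29×10^8 J/(m²·K).
C_land = 1750 × 777 × 2.11 = 2.87×10^6 J/(m²·K).
Undamped amplitude ∝ 1/C, so A_land/A_ocean = C_ocean/C_land = 150.

150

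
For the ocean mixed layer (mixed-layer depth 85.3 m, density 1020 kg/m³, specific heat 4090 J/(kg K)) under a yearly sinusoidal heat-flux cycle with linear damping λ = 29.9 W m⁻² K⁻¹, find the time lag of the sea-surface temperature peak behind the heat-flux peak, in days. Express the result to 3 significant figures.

Areal heat capacity C = ρ c_p D = 1020 × 4090 × 85.3 = 3.56×10^8 J/(m²·K).
ω = 2π / 3.15×10^7 s = 1.99×10^-7 s⁻¹.
Phase lag φ = arctan(Cω/λ) = arctan(70.9/29.9) = 1.17 rad.
Time lag = φ / ω = 1.17 / 1.99×10^-7 = 5.88×10^6 s = 68.1 days.

68.1 days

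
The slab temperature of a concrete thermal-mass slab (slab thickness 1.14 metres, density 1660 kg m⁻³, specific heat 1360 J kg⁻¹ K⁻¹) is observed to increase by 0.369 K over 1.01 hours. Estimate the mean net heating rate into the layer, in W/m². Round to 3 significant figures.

Areal heat capacity C = ρ c_p D = 1660 × 1360 × 1.14 = 2.57×10^6 J/(m^2 K).
Required heat per unit area: Q = C ΔT = 2.57×10^6 × 0.369 = 9.50×10^5 J/m².
Flux F = Q / Δt = 9.50×10^5 / 3640 s = 261 W/m².

261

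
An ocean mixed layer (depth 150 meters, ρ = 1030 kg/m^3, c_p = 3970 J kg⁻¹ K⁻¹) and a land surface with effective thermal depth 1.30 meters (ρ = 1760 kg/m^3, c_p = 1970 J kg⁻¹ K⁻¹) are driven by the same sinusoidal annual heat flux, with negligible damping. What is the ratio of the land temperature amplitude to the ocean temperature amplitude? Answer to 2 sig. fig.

C_ocean = 1030 × 3970 × 150 = 6.13×10^8 J/(m²·K).
C_land = 1760 × 1970 × 1.30 = 4.51×10^6 J/(m²·K).
Undamped amplitude ∝ 1/C, so A_land/A_ocean = C_ocean/C_land = 136.

140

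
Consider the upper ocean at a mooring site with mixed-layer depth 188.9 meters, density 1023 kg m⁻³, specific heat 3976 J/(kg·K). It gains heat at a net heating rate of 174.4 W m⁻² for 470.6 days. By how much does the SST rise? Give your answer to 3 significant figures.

9.23 K

Areal heat capacity C = ρ c_p D = 1023 × 3976 × 188.9 = 7.68×10^8 J m⁻² K⁻¹.
Net heat input Q = F Δt = 174.4 × (470.6 days × 86400 s/day) = 7.09×10^9 J/m².
ΔT = Q / C = 7.09×10^9 / 7.68×10^8 = 9.23 K.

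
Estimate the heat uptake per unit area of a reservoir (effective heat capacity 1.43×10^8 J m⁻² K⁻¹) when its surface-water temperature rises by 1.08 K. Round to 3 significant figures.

1.54×10^8

Areal heat capacity C = 1.43×10^8 J m⁻² K⁻¹ (given).
ΔQ = C ΔT = 1.43×10^8 × 1.08 = 1.54×10^8 J/m².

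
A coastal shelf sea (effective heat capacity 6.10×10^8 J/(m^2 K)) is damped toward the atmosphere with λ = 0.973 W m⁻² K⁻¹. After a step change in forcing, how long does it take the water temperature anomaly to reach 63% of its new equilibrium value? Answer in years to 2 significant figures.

20 years

Areal heat capacity C = 6.10×10^8 J/(m^2 K) (given).
τ = C / λ = 6.10×10^8 / 0.973 = 6.27×10^8 s.
Fraction reached: 1 − e^(−t/τ) = 0.63 ⇒ t = −τ ln(1 − 0.63) = τ × 0.994.
t = 6.23×10^8 s = 19.8 years.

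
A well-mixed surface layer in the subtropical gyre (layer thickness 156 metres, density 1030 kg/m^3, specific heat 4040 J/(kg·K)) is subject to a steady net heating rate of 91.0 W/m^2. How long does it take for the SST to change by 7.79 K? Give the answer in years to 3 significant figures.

Areal heat capacity C = ρ c_p D = 1030 × 4040 × 156 = 6.49×10^8 J/(m²·K).
Time required: Δt = C ΔT / F = 6.49×10^8 × 7.79 / 91.0 = 5.56×10^7 s.
In years: 5.56×10^7 s / (3.156×10^7 s/year) = 1.76 years.

1.76 years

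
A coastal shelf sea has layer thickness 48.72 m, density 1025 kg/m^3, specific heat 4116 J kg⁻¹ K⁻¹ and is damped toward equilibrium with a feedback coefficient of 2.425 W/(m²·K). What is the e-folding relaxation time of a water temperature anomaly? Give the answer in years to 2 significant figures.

Areal heat capacity C = ρ c_p D = 1025 × 4116 × 48.72 = 2.06×10^8 J/(m^2 K).
Relaxation time τ = C / λ = 2.06×10^8 / 2.425 = 8.48×10^7 s.
In years: 8.48×10^7 s / (3.156×10^7 s/year) = 2.69 years.

2.7 years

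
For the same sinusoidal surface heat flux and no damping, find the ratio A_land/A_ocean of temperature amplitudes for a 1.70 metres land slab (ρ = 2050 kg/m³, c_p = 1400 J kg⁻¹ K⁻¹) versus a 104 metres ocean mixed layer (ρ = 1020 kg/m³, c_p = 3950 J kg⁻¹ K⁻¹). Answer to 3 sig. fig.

85.9

C_ocean = 1020 × 3950 × 104 = 4.19×10^8 J/(m²·K).
C_land = 2050 × 1400 × 1.70 = 4.88×10^6 J/(m²·K).
Undamped amplitude ∝ 1/C, so A_land/A_ocean = C_ocean/C_land = 85.9.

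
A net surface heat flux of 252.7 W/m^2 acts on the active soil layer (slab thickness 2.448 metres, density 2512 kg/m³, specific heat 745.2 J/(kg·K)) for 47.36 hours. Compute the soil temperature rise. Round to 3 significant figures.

Areal heat capacity C = ρ c_p D = 2512 × 745.2 × 2.448 = 4.58×10^6 J/(m^2 K).
Net heat input Q = F Δt = 252.7 × (47.36 hours × 3600 s/hour) = 4.31×10^7 J/m².
ΔT = Q / C = 4.31×10^7 / 4.58×10^6 = 9.40 K.

9.40 K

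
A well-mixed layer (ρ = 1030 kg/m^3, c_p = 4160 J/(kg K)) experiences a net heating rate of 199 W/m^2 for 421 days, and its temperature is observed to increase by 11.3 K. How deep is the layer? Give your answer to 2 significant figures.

Heat input Q = F Δt = 199 × 3.64×10^7 s = 7.24×10^9 J/m².
Required areal heat capacity C = Q / ΔT = 6.41×10^8 J/(m²·K).
Depth D = C / (ρ c_p) = 6.41×10^8 / (1030 × 4160) = 149 m.

150 m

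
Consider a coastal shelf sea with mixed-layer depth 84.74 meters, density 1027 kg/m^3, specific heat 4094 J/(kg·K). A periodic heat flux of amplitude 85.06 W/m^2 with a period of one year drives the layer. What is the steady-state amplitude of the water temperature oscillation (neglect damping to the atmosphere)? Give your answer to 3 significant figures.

1.20 K

Areal heat capacity C = ρ c_p D = 1027 × 4094 × 84.74 = 3.56×10^8 J/(m^2 K).
Angular frequency ω = 2π / T = 2π / 3.15×10^7 s = 1.99×10^-7 s⁻¹.
Cω = 3.56×10^8 × 1.99×10^-7 = 71.0 W/(m²·K).
Amplitude A = F₀ / (Cω) = 85.06 / 71.0 = 1.20 K.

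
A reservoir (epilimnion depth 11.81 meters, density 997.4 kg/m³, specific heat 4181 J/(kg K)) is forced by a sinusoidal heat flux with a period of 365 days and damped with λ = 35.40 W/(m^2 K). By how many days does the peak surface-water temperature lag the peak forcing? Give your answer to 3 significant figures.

15.7 days

Areal heat capacity C = ρ c_p D = 997.4 × 4181 × 11.81 = 4.92×10^7 J/(m²·K).
ω = 2π / 3.15×10^7 s = 1.99×10^-7 s⁻¹.
Phase lag φ = arctan(Cω/λ) = arctan(9.81/35.40) = 0.270 rad.
Time lag = φ / ω = 0.270 / 1.99×10^-7 = 1.36×10^6 s = 15.7 days.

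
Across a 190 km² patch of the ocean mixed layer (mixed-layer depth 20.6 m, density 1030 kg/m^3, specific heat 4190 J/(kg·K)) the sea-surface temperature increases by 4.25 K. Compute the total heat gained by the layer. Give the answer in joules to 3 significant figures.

Areal heat capacity C = ρ c_p D = 1030 × 4190 × 20.6 = 8.89×10^7 J m⁻² K⁻¹.
Heat per unit area: q = C ΔT = 8.89×10^7 × 4.25 = 3.78×10^8 J/m².
Total heat: Q = q × A = 3.78×10^8 × (190 × 10⁶ m²) = 7.18×10^16 J.

7.18×10^16 J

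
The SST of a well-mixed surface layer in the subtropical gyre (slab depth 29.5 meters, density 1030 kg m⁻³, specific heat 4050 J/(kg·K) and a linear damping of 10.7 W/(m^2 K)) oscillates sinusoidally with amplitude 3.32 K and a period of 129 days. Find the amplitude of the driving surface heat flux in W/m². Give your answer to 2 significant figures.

230

Areal heat capacity C = ρ c_p D = 1030 × 4050 × 29.5 = 1.23×10^8 J m⁻² K⁻¹.
ω = 2π / 1.11×10^7 s = 5.64×10^-7 s⁻¹.
√((Cω)² + λ²) = √((69.4)² + 10.7²) = 70.2 W/(m²·K).
F₀ = A × √((Cω)²+λ²) = 3.32 × 70.2 = 233 W/m².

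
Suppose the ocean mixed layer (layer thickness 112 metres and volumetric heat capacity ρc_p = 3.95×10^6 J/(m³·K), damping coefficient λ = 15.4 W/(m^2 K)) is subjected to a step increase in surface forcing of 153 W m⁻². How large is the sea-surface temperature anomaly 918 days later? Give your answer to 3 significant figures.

9.31 K

Areal heat capacity C = ρc_p × D = 3.95×10^6 × 112 = 4.42×10^8 J/(m²·K).
τ = C / λ = 4.42×10^8 / 15.4 = 2.87×10^7 s.
Equilibrium anomaly ΔT_eq = F / λ = 153 / 15.4 = 9.94 K.
t = 918 days = 7.93×10^7 s, so t/τ = 2.76.
ΔT(t) = ΔT_eq (1 − e^(−t/τ)) = 9.94 × (1 − e^−2.76) = 9.31 K.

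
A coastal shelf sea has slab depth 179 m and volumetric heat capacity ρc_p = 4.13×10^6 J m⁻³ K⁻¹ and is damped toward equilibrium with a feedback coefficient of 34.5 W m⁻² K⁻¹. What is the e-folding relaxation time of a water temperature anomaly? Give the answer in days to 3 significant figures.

248 days

Areal heat capacity C = ρc_p × D = 4.13×10^6 × 179 = 7.39×10^8 J/(m^2 K).
Relaxation time τ = C / λ = 7.39×10^8 / 34.5 = 2.14×10^7 s.
In days: 2.14×10^7 s / (86400 s/day) = 248 days.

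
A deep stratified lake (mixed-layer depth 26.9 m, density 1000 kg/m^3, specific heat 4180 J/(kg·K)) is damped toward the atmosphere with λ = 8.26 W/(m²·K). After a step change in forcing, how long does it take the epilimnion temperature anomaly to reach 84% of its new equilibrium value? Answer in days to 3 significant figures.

289 days

Areal heat capacity C = ρ c_p D = 1000 × 4180 × 26.9 = 1.12×10^8 J m⁻² K⁻¹.
τ = C / λ = 1.12×10^8 / 8.26 = 1.36×10^7 s.
Fraction reached: 1 − e^(−t/τ) = 0.84 ⇒ t = −τ ln(1 − 0.84) = τ × 1.83.
t = 2.49×10^7 s = 289 days.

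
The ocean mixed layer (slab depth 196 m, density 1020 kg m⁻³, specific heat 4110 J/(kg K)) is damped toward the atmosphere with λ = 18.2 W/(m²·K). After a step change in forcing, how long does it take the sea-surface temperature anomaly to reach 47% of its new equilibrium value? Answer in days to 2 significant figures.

330 days

Areal heat capacity C = ρ c_p D = 1020 × 4110 × 196 = 8.22×10^8 J m⁻² K⁻¹.
τ = C / λ = 8.22×10^8 / 18.2 = 4.51×10^7 s.
Fraction reached: 1 − e^(−t/τ) = 0.47 ⇒ t = −τ ln(1 − 0.47) = τ × 0.635.
t = 2.87×10^7 s = 332 days.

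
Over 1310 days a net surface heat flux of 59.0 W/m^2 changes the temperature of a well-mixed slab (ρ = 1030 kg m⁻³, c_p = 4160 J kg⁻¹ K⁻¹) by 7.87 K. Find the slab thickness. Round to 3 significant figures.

198 m

Heat input Q = F Δt = 59.0 × 1.13×10^8 s = 6.68×10^9 J/m².
Required areal heat capacity C = Q / ΔT = 8.49×10^8 J/(m²·K).
Depth D = C / (ρ c_p) = 8.49×10^8 / (1030 × 4160) = 198 m.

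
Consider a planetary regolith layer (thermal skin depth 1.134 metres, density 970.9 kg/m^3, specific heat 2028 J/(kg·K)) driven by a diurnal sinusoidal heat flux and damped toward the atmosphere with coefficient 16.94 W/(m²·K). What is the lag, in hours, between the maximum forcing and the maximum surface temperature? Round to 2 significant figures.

Areal heat capacity C = ρ c_p D = 970.9 × 2028 × 1.134 = 2.23×10^6 J/(m^2 K).
ω = 2π / 86400 s = 7.27×10^-5 s⁻¹.
Phase lag φ = arctan(Cω/λ) = arctan(162/16.94) = 1.47 rad.
Time lag = φ / ω = 1.47 / 7.27×10^-5 = 20200 s = 5.60 hours.

5.6 hours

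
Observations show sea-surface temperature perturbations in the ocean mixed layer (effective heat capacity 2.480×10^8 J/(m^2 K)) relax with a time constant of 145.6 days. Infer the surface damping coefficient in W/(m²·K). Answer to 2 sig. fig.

20

Areal heat capacity C = 2.480×10^8 J/(m^2 K) (given).
τ = 145.6 days = 1.26×10^7 s.
λ = C / τ = 2.48×10^8 / 1.26×10^7 = 19.7 W/(m²·K).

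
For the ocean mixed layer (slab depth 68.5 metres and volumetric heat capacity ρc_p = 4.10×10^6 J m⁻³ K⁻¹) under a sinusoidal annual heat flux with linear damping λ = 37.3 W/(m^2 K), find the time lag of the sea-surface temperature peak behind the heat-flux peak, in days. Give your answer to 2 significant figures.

57 days

Areal heat capacity C = ρc_p × D = 4.10×10^6 × 68.5 = 2.81×10^8 J/(m^2 K).
ω = 2π / 3.15×10^7 s = 1.99×10^-7 s⁻¹.
Phase lag φ = arctan(Cω/λ) = arctan(56.0/37.3) = 0.983 rad.
Time lag = φ / ω = 0.983 / 1.99×10^-7 = 4.93×10^6 s = 57.1 days.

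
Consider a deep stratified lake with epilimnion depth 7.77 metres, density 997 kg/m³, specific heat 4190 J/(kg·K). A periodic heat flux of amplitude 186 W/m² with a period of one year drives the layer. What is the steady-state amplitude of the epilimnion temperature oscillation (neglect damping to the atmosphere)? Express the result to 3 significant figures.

Areal heat capacity C = ρ c_p D = 997 × 4190 × 7.77 = 3.25×10^7 J/(m^2 K).
Angular frequency ω = 2π / T = 2π / 3.15×10^7 s = 1.99×10^-7 s⁻¹.
Cω = 3.25×10^7 × 1.99×10^-7 = 6.47 W/(m²·K).
Amplitude A = F₀ / (Cω) = 186 / 6.47 = 28.8 K.

28.8 K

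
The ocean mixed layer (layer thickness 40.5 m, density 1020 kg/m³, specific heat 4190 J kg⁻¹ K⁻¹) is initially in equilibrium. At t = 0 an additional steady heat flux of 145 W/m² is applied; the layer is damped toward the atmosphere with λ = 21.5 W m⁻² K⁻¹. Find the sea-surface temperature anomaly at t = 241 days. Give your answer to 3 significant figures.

6.24 K

Areal heat capacity C = ρ c_p D = 1020 × 4190 × 40.5 = 1.73×10^8 J/(m^2 K).
τ = C / λ = 1.73×10^8 / 21.5 = 8.05×10^6 s.
Equilibrium anomaly ΔT_eq = F / λ = 145 / 21.5 = 6.74 K.
t = 241 days = 2.08×10^7 s, so t/τ = 2.59.
ΔT(t) = ΔT_eq (1 − e^(−t/τ)) = 6.74 × (1 − e^−2.59) = 6.24 K.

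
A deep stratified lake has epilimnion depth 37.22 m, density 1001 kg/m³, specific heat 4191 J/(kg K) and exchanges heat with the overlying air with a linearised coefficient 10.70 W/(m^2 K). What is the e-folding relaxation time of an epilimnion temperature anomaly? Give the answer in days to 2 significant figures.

170 days

Areal heat capacity C = ρ c_p D = 1001 × 4191 × 37.22 = 1.56×10^8 J m⁻² K⁻¹.
Relaxation time τ = C / λ = 1.56×10^8 / 10.70 = 1.46×10^7 s.
In days: 1.46×10^7 s / (86400 s/day) = 169 days.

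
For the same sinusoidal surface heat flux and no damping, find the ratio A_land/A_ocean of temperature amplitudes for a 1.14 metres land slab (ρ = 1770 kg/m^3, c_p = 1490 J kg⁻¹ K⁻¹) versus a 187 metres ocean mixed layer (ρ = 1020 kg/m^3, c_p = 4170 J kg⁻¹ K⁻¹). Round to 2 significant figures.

260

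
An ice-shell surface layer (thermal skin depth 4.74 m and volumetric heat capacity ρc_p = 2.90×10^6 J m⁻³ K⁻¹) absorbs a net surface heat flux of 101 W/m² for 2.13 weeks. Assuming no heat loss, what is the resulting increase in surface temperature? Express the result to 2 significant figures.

Areal heat capacity C = ρc_p × D = 2.90×10^6 × 4.74 = 1.37×10^7 J/(m^2 K).
Net heat input Q = F Δt = 101 × (2.13 weeks × 6.048×10^5 s/week) = 1.30×10^8 J/m².
ΔT = Q / C = 1.30×10^8 / 1.37×10^7 = 9.47 K.

9.5 K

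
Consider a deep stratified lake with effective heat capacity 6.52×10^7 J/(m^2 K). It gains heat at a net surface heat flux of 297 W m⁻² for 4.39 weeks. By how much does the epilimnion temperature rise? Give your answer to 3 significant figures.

Areal heat capacity C = 6.52×10^7 J/(m^2 K) (given).
Net heat input Q = F Δt = 297 × (4.39 weeks × 6.048×10^5 s/week) = 7.89×10^8 J/m².
ΔT = Q / C = 7.89×10^8 / 6.52×10^7 = 12.1 K.

12.1 K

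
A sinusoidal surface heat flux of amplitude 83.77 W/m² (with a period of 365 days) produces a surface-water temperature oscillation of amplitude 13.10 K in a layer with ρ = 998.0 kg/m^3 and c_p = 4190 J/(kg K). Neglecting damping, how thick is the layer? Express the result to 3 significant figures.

ω = 2π / 3.15×10^7 s = 1.99×10^-7 s⁻¹.
Required C = F₀ / (A ω) = 83.77 / (13.10 × 1.99×10^-7) = 3.21×10^7 J/(m²·K).
D = C / (ρ c_p) = 3.21×10^7 / (998.0 × 4190) = 7.68 m.

7.68 m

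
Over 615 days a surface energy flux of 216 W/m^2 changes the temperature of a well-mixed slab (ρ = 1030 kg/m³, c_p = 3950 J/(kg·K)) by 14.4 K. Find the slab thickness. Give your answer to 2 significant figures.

Heat input Q = F Δt = 216 × 5.31×10^7 s = 1.15×10^10 J/m².
Required areal heat capacity C = Q / ΔT = 7.97×10^8 J/(m²·K).
Depth D = C / (ρ c_p) = 7.97×10^8 / (1030 × 3950) = 196 m.

200 m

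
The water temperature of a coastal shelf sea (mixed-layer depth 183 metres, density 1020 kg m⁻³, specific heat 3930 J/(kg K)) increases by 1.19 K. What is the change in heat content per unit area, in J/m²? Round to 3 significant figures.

Areal heat capacity C = ρ c_p D = 1020 × 3930 × 183 = 7.34×10^8 J m⁻² K⁻¹.
ΔQ = C ΔT = 7.34×10^8 × 1.19 = 8.73×10^8 J/m².

8.73×10^8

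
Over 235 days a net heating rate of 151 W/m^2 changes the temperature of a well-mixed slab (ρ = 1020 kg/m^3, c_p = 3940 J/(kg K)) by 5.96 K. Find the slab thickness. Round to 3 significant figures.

128 m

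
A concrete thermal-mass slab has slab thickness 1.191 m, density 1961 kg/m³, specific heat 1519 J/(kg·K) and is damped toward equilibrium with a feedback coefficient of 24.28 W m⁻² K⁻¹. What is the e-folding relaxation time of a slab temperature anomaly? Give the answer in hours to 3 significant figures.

40.6 hours

Areal heat capacity C = ρ c_p D = 1961 × 1519 × 1.191 = 3.55×10^6 J m⁻² K⁻¹.
Relaxation time τ = C / λ = 3.55×10^6 / 24.28 = 1.46×10^5 s.
In hours: 1.46×10^5 s / (3600 s/hour) = 40.6 hours.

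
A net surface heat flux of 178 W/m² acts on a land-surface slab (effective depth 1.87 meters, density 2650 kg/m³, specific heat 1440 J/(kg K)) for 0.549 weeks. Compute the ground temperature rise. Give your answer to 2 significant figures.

8.3 K

Areal heat capacity C = ρ c_p D = 2650 × 1440 × 1.87 = 7.14×10^6 J/(m²·K).
Net heat input Q = F Δt = 178 × (0.549 weeks × 6.048×10^5 s/week) = 5.91×10^7 J/m².
ΔT = Q / C = 5.91×10^7 / 7.14×10^6 = 8.28 K.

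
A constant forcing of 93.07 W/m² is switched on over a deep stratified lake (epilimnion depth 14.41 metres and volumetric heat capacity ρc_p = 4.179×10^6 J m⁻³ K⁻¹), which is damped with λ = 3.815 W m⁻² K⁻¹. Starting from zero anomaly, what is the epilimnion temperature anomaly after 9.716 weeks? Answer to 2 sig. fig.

7.6 K

Areal heat capacity C = ρc_p × D = 4.179×10^6 × 14.41 = 6.02×10^7 J/(m^2 K).
τ = C / λ = 6.02×10^7 / 3.815 = 1.58×10^7 s.
Equilibrium anomaly ΔT_eq = F / λ = 93.07 / 3.815 = 24.4 K.
t = 9.716 weeks = 5.88×10^6 s, so t/τ = 0.372.
ΔT(t) = ΔT_eq (1 − e^(−t/τ)) = 24.4 × (1 − e^−0.372) = 7.58 K.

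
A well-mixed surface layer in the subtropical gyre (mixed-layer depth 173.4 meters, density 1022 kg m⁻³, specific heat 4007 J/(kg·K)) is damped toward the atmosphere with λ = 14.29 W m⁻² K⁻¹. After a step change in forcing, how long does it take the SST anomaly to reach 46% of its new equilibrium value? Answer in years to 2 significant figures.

Areal heat capacity C = ρ c_p D = 1022 × 4007 × 173.4 = 7.10×10^8 J/(m^2 K).
τ = C / λ = 7.10×10^8 / 14.29 = 4.97×10^7 s.
Fraction reached: 1 − e^(−t/τ) = 0.46 ⇒ t = −τ ln(1 − 0.46) = τ × 0.616.
t = 3.06×10^7 s = 0.970 years.

0.97 years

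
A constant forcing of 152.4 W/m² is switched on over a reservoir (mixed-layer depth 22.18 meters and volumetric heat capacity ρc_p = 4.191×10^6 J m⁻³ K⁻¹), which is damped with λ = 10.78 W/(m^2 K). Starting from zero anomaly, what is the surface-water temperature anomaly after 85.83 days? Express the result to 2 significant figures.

Areal heat capacity C = ρc_p × D = 4.191×10^6 × 22.18 = 9.30×10^7 J m⁻² K⁻¹.
τ = C / λ = 9.30×10^7 / 10.78 = 8.62×10^6 s.
Equilibrium anomaly ΔT_eq = F / λ = 152.4 / 10.78 = 14.1 K.
t = 85.83 days = 7.42×10^6 s, so t/τ = 0.860.
ΔT(t) = ΔT_eq (1 − e^(−t/τ)) = 14.1 × (1 − e^−0.860) = 8.15 K.

8.2 K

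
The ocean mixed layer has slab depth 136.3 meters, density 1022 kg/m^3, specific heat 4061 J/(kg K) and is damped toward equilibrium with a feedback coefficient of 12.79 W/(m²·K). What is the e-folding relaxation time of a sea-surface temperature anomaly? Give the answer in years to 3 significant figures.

Areal heat capacity C = ρ c_p D = 1022 × 4061 × 136.3 = 5.66×10^8 J/(m^2 K).
Relaxation time τ = C / λ = 5.66×10^8 / 12.79 = 4.42×10^7 s.
In years: 4.42×10^7 s / (3.156×10^7 s/year) = 1.40 years.

1.40 years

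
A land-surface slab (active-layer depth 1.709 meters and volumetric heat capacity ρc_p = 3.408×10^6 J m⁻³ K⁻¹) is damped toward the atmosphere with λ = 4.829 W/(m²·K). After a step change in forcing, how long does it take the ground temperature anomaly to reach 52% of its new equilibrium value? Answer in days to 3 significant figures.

Areal heat capacity C = ρc_p × D = 3.408×10^6 × 1.709 = 5.82×10^6 J/(m²·K).
τ = C / λ = 5.82×10^6 / 4.829 = 1.21×10^6 s.
Fraction reached: 1 − e^(−t/τ) = 0.52 ⇒ t = −τ ln(1 − 0.52) = τ × 0.734.
t = 8.85×10^5 s = 10.2 days.

10.2 days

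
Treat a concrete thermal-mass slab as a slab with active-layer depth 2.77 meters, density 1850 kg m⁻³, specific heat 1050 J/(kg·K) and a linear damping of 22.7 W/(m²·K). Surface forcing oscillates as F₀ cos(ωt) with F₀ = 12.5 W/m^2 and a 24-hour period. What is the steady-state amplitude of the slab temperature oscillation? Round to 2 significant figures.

0.032 K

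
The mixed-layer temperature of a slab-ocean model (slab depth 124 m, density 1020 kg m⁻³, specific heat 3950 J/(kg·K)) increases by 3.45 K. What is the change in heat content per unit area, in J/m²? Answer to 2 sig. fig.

1.7×10^9

Areal heat capacity C = ρ c_p D = 1020 × 3950 × 124 = 5.00×10^8 J m⁻² K⁻¹.
ΔQ = C ΔT = 5.00×10^8 × 3.45 = 1.72×10^9 J/m².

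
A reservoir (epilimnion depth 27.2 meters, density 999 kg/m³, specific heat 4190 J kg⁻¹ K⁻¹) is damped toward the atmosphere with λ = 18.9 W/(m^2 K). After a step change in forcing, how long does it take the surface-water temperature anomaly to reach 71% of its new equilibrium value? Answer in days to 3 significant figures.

86.3 days

Areal heat capacity C = ρ c_p D = 999 × 4190 × 27.2 = 1.14×10^8 J/(m^2 K).
τ = C / λ = 1.14×10^8 / 18.9 = 6.02×10^6 s.
Fraction reached: 1 − e^(−t/τ) = 0.71 ⇒ t = −τ ln(1 − 0.71) = τ × 1.24.
t = 7.46×10^6 s = 86.3 days.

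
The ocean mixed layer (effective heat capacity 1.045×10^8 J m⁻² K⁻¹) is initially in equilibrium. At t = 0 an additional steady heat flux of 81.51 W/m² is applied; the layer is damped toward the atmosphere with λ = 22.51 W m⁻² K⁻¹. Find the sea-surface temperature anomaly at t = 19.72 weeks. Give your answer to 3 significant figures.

Areal heat capacity C = 1.045×10^8 J m⁻² K⁻¹ (given).
τ = C / λ = 1.04×10^8 / 22.51 = 4.64×10^6 s.
Equilibrium anomaly ΔT_eq = F / λ = 81.51 / 22.51 = 3.62 K.
t = 19.72 weeks = 1.19×10^7 s, so t/τ = 2.57.
ΔT(t) = ΔT_eq (1 − e^(−t/τ)) = 3.62 × (1 − e^−2.57) = 3.34 K.

3.34 K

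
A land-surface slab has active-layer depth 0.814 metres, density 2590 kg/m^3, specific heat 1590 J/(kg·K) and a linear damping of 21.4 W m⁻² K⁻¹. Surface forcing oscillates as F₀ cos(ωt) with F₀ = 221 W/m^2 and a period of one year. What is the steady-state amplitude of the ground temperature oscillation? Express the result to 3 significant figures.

Areal heat capacity C = ρ c_p D = 2590 × 1590 × 0.814 = 3.35×10^6 J/(m²·K).
Angular frequency ω = 2π / T = 2π / 3.15×10^7 s = 1.99×10^-7 s⁻¹.
√((Cω)² + λ²) = √((0.668)² + 21.4²) = 21.4 W/(m²·K).
Amplitude A = F₀ / √((Cω)²+λ²) = 221 / 21.4 = 10.3 K.

10.3 K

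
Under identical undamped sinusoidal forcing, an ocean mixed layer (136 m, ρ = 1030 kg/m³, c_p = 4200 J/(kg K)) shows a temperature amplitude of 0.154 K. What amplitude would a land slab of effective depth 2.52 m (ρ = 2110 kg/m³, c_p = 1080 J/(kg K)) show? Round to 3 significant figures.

15.8 K

C_ocean = 5.88×10^8 J/(m²·K); C_land = 5.74×10^6 J/(m²·K).
A ∝ 1/C ⇒ A_land = A_ocean × C_ocean/C_land = 0.154 × 102 = 15.8 K.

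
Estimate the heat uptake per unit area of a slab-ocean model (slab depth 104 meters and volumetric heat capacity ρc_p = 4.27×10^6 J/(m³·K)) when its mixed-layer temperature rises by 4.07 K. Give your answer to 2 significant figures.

Areal heat capacity C = ρc_p × D = 4.27×10^6 × 104 = 4.44×10^8 J m⁻² K⁻¹.
ΔQ = C ΔT = 4.44×10^8 × 4.07 = 1.81×10^9 J/m².

1.8×10^9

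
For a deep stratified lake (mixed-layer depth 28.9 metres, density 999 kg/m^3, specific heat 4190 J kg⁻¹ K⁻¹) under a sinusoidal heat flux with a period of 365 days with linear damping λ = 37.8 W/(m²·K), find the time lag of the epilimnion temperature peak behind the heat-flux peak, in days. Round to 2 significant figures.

33 days

Areal heat capacity C = ρ c_p D = 999 × 4190 × 28.9 = 1.21×10^8 J m⁻² K⁻¹.
ω = 2π / 3.15×10^7 s = 1.99×10^-7 s⁻¹.
Phase lag φ = arctan(Cω/λ) = arctan(24.1/37.8) = 0.568 rad.
Time lag = φ / ω = 0.568 / 1.99×10^-7 = 2.85×10^6 s = 33.0 days.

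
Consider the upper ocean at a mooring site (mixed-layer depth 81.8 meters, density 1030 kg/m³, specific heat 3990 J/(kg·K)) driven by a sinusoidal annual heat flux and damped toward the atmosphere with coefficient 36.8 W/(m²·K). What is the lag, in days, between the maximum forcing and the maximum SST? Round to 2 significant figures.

Areal heat capacity C = ρ c_p D = 1030 × 3990 × 81.8 = 3.36×10^8 J/(m²·K).
ω = 2π / 3.15×10^7 s = 1.99×10^-7 s⁻¹.
Phase lag φ = arctan(Cω/λ) = arctan(67.0/36.8) = 1.07 rad.
Time lag = φ / ω = 1.07 / 1.99×10^-7 = 5.36×10^6 s = 62.1 days.

62 days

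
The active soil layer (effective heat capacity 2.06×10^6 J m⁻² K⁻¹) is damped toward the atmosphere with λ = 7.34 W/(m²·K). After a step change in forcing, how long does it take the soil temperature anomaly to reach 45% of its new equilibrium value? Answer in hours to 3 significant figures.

46.6 hours

Areal heat capacity C = 2.06×10^6 J m⁻² K⁻¹ (given).
τ = C / λ = 2.06×10^6 / 7.34 = 2.81×10^5 s.
Fraction reached: 1 − e^(−t/τ) = 0.45 ⇒ t = −τ ln(1 − 0.45) = τ × 0.598.
t = 1.68×10^5 s = 46.6 hours.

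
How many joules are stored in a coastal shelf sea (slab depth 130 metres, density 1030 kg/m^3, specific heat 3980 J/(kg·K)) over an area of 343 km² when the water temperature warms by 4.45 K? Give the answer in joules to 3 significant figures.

8.13×10^17 J

Areal heat capacity C = ρ c_p D = 1030 × 3980 × 130 = 5.33×10^8 J m⁻² K⁻¹.
Heat per unit area: q = C ΔT = 5.33×10^8 × 4.45 = 2.37×10^9 J/m².
Total heat: Q = q × A = 2.37×10^9 × (343 × 10⁶ m²) = 8.13×10^17 J.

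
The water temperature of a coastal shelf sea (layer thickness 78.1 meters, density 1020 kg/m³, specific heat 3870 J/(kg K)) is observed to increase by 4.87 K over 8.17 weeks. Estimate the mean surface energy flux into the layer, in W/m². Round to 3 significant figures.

304

Areal heat capacity C = ρ c_p D = 1020 × 3870 × 78.1 = 3.08×10^8 J m⁻² K⁻¹.
Required heat per unit area: Q = C ΔT = 3.08×10^8 × 4.87 = 1.50×10^9 J/m².
Flux F = Q / Δt = 1.50×10^9 / 4.94×10^6 s = 304 W/m².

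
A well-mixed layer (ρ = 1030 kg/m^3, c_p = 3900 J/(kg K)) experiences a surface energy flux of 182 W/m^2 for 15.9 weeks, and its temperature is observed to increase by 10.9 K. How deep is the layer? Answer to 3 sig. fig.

40.0 m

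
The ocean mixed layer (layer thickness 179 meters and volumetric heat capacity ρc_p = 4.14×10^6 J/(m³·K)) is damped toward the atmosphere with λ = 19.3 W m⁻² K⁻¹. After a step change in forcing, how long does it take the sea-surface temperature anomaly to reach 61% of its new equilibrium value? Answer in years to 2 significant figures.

Areal heat capacity C = ρc_p × D = 4.14×10^6 × 179 = 7.41×10^8 J/(m²·K).
τ = C / λ = 7.41×10^8 / 19.3 = 3.84×10^7 s.
Fraction reached: 1 − e^(−t/τ) = 0.61 ⇒ t = −τ ln(1 − 0.61) = τ × 0.942.
t = 3.62×10^7 s = 1.15 years.

1.1 years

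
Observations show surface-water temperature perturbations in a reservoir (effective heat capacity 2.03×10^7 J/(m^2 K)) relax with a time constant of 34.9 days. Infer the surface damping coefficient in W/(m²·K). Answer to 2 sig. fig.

Areal heat capacity C = 2.03×10^7 J/(m^2 K) (given).
τ = 34.9 days = 3.02×10^6 s.
λ = C / τ = 2.03×10^7 / 3.02×10^6 = 6.73 W/(m²·K).

6.7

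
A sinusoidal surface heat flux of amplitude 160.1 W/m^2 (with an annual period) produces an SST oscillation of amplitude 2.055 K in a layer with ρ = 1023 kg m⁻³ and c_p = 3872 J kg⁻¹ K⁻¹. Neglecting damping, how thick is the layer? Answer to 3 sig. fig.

ω = 2π / 3.15×10^7 s = 1.99×10^-7 s⁻¹.
Required C = F₀ / (A ω) = 160.1 / (2.055 × 1.99×10^-7) = 3.91×10^8 J/(m²·K).
D = C / (ρ c_p) = 3.91×10^8 / (1023 × 3872) = 98.7 m.

98.7 m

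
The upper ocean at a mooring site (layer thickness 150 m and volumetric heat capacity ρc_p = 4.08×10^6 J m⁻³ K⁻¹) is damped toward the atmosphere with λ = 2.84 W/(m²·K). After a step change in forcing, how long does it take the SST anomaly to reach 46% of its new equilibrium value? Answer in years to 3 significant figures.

4.21 years

Areal heat capacity C = ρc_p × D = 4.08×10^6 × 150 = 6.12×10^8 J/(m^2 K).
τ = C / λ = 6.12×10^8 / 2.84 = 2.15×10^8 s.
Fraction reached: 1 − e^(−t/τ) = 0.46 ⇒ t = −τ ln(1 − 0.46) = τ × 0.616.
t = 1.33×10^8 s = 4.21 years.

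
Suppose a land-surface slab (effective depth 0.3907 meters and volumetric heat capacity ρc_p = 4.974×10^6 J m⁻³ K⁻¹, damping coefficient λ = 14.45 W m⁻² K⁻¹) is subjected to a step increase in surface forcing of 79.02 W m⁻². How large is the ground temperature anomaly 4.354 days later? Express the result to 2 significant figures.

Areal heat capacity C = ρc_p × D = 4.974×10^6 × 0.3907 = 1.94×10^6 J m⁻² K⁻¹.
τ = C / λ = 1.94×10^6 / 14.45 = 1.34×10^5 s.
Equilibrium anomaly ΔT_eq = F / λ = 79.02 / 14.45 = 5.47 K.
t = 4.354 days = 3.76×10^5 s, so t/τ = 2.80.
ΔT(t) = ΔT_eq (1 − e^(−t/τ)) = 5.47 × (1 − e^−2.80) = 5.14 K.

5.1 K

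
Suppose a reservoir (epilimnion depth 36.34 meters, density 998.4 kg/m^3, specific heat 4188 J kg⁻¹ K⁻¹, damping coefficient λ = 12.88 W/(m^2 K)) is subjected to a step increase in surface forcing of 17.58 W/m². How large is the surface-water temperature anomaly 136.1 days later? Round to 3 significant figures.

0.861 K

Areal heat capacity C = ρ c_p D = 998.4 × 4188 × 36.34 = 1.52×10^8 J m⁻² K⁻¹.
τ = C / λ = 1.52×10^8 / 12.88 = 1.18×10^7 s.
Equilibrium anomaly ΔT_eq = F / λ = 17.58 / 12.88 = 1.36 K.
t = 136.1 days = 1.18×10^7 s, so t/τ = 0.997.
ΔT(t) = ΔT_eq (1 − e^(−t/τ)) = 1.36 × (1 − e^−0.997) = 0.861 K.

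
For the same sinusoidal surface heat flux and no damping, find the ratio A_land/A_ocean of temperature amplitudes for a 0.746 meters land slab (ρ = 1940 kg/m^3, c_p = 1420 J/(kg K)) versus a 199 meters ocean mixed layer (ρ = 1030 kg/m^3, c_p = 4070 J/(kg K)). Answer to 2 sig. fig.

C_ocean = 1030 × 4070 × 199 = 8.34×10^8 J/(m²·K).
C_land = 1940 × 1420 × 0.746 = 2.06×10^6 J/(m²·K).
Undamped amplitude ∝ 1/C, so A_land/A_ocean = C_ocean/C_land = 406.

410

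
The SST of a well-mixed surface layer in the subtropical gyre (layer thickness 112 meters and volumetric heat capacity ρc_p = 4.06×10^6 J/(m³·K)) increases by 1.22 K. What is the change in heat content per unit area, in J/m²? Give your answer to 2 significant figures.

Areal heat capacity C = ρc_p × D = 4.06×10^6 × 112 = 4.55×10^8 J m⁻² K⁻¹.
ΔQ = C ΔT = 4.55×10^8 × 1.22 = 5.55×10^8 J/m².

5.5×10^8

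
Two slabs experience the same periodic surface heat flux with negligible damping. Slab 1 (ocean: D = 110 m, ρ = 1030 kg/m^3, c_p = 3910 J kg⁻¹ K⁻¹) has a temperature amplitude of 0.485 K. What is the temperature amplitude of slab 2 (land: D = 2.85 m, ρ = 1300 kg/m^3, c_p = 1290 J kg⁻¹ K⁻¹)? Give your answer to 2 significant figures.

C_ocean = 4.43×10^8 J/(m²·K); C_land = 4.78×10^6 J/(m²·K).
A ∝ 1/C ⇒ A_land = A_ocean × C_ocean/C_land = 0.485 × 92.7 = 45.0 K.

45 K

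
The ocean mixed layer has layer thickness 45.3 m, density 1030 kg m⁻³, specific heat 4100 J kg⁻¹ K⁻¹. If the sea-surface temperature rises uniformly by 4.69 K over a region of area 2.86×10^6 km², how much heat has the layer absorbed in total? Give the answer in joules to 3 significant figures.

2.57×10^21 J

Areal heat capacity C = ρ c_p D = 1030 × 4100 × 45.3 = 1.91×10^8 J/(m^2 K).
Heat per unit area: q = C ΔT = 1.91×10^8 × 4.69 = 8.97×10^8 J/m².
Total heat: Q = q × A = 8.97×10^8 × (2.86×10^6 × 10⁶ m²) = 2.57×10^21 J.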